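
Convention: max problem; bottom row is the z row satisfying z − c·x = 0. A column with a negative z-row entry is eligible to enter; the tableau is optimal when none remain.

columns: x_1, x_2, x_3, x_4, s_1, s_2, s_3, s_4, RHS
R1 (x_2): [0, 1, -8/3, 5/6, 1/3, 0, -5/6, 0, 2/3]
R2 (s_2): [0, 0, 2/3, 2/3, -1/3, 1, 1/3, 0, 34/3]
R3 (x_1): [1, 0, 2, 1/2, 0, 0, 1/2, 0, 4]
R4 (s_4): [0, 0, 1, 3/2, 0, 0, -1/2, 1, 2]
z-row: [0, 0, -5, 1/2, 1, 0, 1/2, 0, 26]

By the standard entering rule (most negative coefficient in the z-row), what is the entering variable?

Negative z-row entries: x_3: -5.
The most negative is -5 in column x_3, so x_3 enters.

x_3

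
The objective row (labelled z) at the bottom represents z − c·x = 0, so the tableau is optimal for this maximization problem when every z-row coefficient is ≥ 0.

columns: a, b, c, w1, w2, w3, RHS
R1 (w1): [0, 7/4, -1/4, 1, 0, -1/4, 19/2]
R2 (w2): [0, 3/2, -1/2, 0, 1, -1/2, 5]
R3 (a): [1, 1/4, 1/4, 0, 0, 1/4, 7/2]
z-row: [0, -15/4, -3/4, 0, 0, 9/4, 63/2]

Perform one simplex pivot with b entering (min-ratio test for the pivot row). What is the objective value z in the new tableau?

44

Ratio test on column b — row 1: (19/2)/(7/4) = 38/7; row 2: 5/(3/2) = 10/3; row 3: (7/2)/(1/4) = 14. Minimum is 10/3 at row 2 (w2 leaves); pivot element 3/2.
Pivot on row 2; the z-row RHS becomes 63/2 − (-15/4)·(10/3) = 44.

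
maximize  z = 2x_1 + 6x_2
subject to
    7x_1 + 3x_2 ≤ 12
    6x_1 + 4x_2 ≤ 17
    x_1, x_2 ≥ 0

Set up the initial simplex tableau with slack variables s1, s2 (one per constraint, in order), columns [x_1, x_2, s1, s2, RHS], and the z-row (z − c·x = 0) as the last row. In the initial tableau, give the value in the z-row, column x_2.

-6

The z-row carries the negated objective coefficients: the x_2 entry is -6.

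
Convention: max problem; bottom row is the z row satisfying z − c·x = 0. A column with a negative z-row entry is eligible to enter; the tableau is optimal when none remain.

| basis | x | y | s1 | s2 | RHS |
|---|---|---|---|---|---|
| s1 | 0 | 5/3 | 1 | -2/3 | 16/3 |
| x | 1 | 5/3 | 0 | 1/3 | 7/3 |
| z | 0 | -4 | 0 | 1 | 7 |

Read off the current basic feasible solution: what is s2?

s2 is not in the basis, so in the current basic feasible solution s2 = 0.

0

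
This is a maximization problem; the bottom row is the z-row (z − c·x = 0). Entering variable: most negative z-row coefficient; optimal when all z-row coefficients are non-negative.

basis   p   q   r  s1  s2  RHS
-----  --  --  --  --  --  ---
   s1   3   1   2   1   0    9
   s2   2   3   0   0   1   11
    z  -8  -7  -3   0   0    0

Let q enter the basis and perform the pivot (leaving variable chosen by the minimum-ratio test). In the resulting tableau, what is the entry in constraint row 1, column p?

Ratio test on column q — row 1: 9/1 = 9; row 2: 11/3 = 11/3. Minimum is 11/3 at row 2 (s2 leaves); pivot element 3.
Divide row 2 by 3; eliminate column q from the other rows.
Row 1 update in column p: 3 − 1·(2/3) = 7/3.

7/3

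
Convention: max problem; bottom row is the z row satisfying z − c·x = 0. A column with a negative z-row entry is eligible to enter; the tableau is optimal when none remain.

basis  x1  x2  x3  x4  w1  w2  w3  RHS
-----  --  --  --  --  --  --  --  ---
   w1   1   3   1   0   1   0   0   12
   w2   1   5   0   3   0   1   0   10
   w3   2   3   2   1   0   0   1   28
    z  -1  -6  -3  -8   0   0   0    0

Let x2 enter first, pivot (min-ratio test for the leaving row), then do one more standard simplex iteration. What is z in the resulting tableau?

Ratio test on column x2 — row 1: 12/3 = 4; row 2: 10/5 = 2; row 3: 28/3 = 28/3. Minimum is 2 at row 2 (w2 leaves); pivot element 5.
Pivot on row 2; the z-row RHS becomes 0 − (-6)·2 = 12.
Next entering variable (most negative z-row entry -22/5): x4.
Ratio test on column x4 — row 1: entry -9/5 ≤ 0; row 2: 2/(3/5) = 10/3; row 3: entry -4/5 ≤ 0. Minimum is 10/3 at row 2 (x2 leaves); pivot element 3/5.
After the second pivot the z-row RHS is 12 − (-22/5)·(10/3) = 80/3.

80/3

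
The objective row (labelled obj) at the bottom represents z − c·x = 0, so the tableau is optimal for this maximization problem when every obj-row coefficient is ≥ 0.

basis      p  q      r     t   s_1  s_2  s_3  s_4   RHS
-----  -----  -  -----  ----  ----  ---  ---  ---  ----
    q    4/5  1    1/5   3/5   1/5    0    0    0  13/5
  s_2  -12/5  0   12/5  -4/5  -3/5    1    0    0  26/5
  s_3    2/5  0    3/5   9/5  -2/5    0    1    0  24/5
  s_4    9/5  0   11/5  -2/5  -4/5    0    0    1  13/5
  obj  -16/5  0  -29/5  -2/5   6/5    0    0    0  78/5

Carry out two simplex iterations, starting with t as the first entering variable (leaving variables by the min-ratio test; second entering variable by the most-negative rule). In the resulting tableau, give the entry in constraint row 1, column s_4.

0

Ratio test on column t — row 1: (13/5)/(3/5) = 13/3; row 2: entry -4/5 ≤ 0; row 3: (24/5)/(9/5) = 8/3; row 4: entry -2/5 ≤ 0. Minimum is 8/3 at row 3 (s_3 leaves); pivot element 9/5.
Divide row 3 by 9/5; eliminate column t from the other rows.
Second iteration: most negative obj-row entry is -17/3 in column r, so r enters.
Ratio test on column r — row 1: entry 0 ≤ 0; row 2: (22/3)/(8/3) = 11/4; row 3: (8/3)/(1/3) = 8; row 4: (11/3)/(7/3) = 11/7. Minimum is 11/7 at row 4 (s_4 leaves); pivot element 7/3.
Divide row 4 by 7/3; eliminate column r from the other rows.
After both pivots, the entry at constraint row 1, column s_4 is 0.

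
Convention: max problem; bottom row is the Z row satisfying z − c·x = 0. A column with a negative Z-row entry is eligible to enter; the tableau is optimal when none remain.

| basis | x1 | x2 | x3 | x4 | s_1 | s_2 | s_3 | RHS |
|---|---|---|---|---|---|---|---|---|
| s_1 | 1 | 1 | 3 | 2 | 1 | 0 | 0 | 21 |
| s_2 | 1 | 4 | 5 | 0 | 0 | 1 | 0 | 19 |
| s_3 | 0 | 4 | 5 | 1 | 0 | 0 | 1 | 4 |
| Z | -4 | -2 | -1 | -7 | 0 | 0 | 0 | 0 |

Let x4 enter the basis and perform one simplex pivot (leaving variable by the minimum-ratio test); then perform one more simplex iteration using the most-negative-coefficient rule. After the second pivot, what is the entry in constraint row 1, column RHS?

Ratio test on column x4 — row 1: 21/2 = 21/2; row 2: entry 0 ≤ 0; row 3: 4/1 = 4. Minimum is 4 at row 3 (s_3 leaves); pivot element 1.
Divide row 3 by 1; eliminate column x4 from the other rows.
Second iteration: most negative Z-row entry is -4 in column x1, so x1 enters.
Ratio test on column x1 — row 1: 13/1 = 13; row 2: 19/1 = 19; row 3: entry 0 ≤ 0. Minimum is 13 at row 1 (s_1 leaves); pivot element 1.
Divide row 1 by 1; eliminate column x1 from the other rows.
After both pivots, the entry at constraint row 1, column RHS is 13.

13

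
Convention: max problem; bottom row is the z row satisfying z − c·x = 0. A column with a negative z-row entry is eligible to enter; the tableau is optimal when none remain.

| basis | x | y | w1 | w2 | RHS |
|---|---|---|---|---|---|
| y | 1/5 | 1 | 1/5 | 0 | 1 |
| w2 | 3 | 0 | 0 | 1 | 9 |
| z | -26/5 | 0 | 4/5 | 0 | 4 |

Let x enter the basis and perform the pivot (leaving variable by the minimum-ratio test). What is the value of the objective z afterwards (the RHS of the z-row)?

Ratio test on column x — row 1: 1/(1/5) = 5; row 2: 9/3 = 3. Minimum is 3 at row 2 (w2 leaves); pivot element 3.
Pivot on row 2; the z-row RHS becomes 4 − (-26/5)·3 = 98/5.

98/5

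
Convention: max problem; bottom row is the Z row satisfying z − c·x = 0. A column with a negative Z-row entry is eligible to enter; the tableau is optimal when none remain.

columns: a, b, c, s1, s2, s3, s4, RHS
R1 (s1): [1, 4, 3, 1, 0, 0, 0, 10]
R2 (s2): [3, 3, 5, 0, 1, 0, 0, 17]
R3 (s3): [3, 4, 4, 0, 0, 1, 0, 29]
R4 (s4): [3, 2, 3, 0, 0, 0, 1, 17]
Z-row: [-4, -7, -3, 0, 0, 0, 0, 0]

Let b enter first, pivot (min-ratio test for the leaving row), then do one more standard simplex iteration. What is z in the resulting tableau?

Ratio test on column b — row 1: 10/4 = 5/2; row 2: 17/3 = 17/3; row 3: 29/4 = 29/4; row 4: 17/2 = 17/2. Minimum is 5/2 at row 1 (s1 leaves); pivot element 4.
Pivot on row 1; the Z-row RHS becomes 0 − (-7)·(5/2) = 35/2.
Next entering variable (most negative Z-row entry -9/4): a.
Ratio test on column a — row 1: (5/2)/(1/4) = 10; row 2: (19/2)/(9/4) = 38/9; row 3: 19/2 = 19/2; row 4: 12/(5/2) = 24/5. Minimum is 38/9 at row 2 (s2 leaves); pivot element 9/4.
After the second pivot the Z-row RHS is 35/2 − (-9/4)·(38/9) = 27.

27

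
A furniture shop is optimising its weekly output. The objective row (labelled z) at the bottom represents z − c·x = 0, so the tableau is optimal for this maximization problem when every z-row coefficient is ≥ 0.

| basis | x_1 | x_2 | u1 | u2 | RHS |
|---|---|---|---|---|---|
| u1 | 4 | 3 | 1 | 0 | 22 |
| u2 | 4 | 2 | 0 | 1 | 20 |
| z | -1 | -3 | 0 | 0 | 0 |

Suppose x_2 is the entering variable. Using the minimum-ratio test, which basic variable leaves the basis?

Column x_2 entries and ratios — u1: 22/3 = 22/3; u2: 20/2 = 10.
Smallest ratio is 22/3 in the row of u1, so u1 leaves.

u1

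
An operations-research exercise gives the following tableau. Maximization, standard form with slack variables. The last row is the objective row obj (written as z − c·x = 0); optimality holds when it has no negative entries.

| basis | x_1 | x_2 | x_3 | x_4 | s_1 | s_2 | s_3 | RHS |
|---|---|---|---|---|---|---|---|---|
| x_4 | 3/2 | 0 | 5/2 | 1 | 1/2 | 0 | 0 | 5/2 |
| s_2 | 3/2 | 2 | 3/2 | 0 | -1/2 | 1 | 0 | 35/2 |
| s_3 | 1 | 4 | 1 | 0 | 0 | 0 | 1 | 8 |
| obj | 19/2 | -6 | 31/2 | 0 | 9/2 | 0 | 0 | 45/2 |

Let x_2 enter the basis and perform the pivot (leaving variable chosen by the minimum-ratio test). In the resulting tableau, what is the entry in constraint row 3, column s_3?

1/4

Ratio test on column x_2 — row 1: entry 0 ≤ 0; row 2: (35/2)/2 = 35/4; row 3: 8/4 = 2. Minimum is 2 at row 3 (s_3 leaves); pivot element 4.
Divide row 3 by 4; eliminate column x_2 from the other rows.
In the new row 3, the s_3 entry is the old entry divided by the pivot: 1/4 = 1/4.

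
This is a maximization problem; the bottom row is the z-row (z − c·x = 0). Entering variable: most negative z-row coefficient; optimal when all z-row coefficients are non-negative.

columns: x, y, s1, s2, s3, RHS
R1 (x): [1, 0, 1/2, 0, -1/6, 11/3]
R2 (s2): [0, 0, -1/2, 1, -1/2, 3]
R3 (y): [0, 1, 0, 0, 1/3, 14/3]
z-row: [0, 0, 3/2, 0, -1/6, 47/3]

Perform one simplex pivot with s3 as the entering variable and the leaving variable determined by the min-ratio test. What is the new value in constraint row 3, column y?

3

Ratio test on column s3 — row 1: entry -1/6 ≤ 0; row 2: entry -1/2 ≤ 0; row 3: (14/3)/(1/3) = 14. Minimum is 14 at row 3 (y leaves); pivot element 1/3.
Divide row 3 by 1/3; eliminate column s3 from the other rows.
In the new row 3, the y entry is the old entry divided by the pivot: 1/(1/3) = 3.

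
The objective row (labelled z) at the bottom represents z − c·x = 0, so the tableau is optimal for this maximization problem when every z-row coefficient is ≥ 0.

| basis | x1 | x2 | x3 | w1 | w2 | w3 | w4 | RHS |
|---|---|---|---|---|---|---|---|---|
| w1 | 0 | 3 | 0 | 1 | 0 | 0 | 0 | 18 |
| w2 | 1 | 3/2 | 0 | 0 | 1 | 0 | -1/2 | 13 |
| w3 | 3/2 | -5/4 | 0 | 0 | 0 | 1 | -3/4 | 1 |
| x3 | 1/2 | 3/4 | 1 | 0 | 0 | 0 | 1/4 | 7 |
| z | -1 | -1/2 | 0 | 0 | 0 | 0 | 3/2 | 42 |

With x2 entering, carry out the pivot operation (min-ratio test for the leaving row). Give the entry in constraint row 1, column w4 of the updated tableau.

0

Ratio test on column x2 — row 1: 18/3 = 6; row 2: 13/(3/2) = 26/3; row 3: entry -5/4 ≤ 0; row 4: 7/(3/4) = 28/3. Minimum is 6 at row 1 (w1 leaves); pivot element 3.
Divide row 1 by 3; eliminate column x2 from the other rows.
In the new row 1, the w4 entry is the old entry divided by the pivot: 0/3 = 0.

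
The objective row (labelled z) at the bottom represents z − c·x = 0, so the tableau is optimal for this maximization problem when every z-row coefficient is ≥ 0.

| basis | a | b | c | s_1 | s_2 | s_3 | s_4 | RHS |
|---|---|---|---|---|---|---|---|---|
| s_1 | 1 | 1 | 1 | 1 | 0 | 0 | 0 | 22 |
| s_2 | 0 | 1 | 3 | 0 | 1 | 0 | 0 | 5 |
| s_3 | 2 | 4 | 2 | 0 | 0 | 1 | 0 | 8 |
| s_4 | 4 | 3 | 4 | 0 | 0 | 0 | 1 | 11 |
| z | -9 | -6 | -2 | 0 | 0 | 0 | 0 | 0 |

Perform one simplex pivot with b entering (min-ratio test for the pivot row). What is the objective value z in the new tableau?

12

Ratio test on column b — row 1: 22/1 = 22; row 2: 5/1 = 5; row 3: 8/4 = 2; row 4: 11/3 = 11/3. Minimum is 2 at row 3 (s_3 leaves); pivot element 4.
Pivot on row 3; the z-row RHS becomes 0 − (-6)·2 = 12.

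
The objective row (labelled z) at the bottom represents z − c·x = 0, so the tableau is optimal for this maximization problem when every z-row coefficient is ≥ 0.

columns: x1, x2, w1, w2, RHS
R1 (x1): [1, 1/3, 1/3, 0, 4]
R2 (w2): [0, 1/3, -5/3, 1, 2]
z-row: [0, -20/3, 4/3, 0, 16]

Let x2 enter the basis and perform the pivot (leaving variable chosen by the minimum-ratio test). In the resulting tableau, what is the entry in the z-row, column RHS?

56

Ratio test on column x2 — row 1: 4/(1/3) = 12; row 2: 2/(1/3) = 6. Minimum is 6 at row 2 (w2 leaves); pivot element 1/3.
Divide row 2 by 1/3; eliminate column x2 from the other rows.
z-row update in column RHS: 16 − (-20/3)·6 = 56.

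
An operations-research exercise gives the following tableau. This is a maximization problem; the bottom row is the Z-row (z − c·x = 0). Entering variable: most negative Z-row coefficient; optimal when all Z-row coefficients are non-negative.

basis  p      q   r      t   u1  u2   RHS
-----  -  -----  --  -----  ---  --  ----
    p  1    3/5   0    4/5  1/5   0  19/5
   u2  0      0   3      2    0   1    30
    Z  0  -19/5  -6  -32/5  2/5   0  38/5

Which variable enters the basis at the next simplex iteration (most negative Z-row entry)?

t

Negative Z-row entries: q: -19/5, r: -6, t: -32/5.
The most negative is -32/5 in column t, so t enters.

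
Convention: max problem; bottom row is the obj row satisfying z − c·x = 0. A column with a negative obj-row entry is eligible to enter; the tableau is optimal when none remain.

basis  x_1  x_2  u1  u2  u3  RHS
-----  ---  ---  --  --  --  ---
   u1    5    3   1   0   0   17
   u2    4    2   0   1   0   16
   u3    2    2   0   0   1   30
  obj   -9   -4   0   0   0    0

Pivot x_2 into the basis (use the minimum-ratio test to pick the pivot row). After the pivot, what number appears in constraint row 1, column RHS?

Ratio test on column x_2 — row 1: 17/3 = 17/3; row 2: 16/2 = 8; row 3: 30/2 = 15. Minimum is 17/3 at row 1 (u1 leaves); pivot element 3.
Divide row 1 by 3; eliminate column x_2 from the other rows.
In the new row 1, the RHS entry is the old entry divided by the pivot: 17/3 = 17/3.

17/3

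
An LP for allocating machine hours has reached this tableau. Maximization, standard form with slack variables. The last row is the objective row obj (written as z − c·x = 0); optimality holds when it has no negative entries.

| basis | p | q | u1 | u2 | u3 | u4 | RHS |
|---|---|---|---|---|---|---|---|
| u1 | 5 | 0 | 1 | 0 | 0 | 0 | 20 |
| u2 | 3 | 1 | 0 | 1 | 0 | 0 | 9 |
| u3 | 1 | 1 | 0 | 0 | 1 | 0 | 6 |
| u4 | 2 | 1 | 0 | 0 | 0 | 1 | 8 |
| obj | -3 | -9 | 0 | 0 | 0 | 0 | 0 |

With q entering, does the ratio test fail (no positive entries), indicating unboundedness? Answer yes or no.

no

Column q has positive entries in row(s) 2, 3, 4, so the ratio test bounds it — not unbounded.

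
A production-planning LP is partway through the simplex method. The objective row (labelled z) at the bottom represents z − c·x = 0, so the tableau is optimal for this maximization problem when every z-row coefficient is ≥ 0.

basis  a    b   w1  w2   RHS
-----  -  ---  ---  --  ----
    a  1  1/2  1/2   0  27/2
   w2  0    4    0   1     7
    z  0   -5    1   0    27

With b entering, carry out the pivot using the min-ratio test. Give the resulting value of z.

143/4

Ratio test on column b — row 1: (27/2)/(1/2) = 27; row 2: 7/4 = 7/4. Minimum is 7/4 at row 2 (w2 leaves); pivot element 4.
Pivot on row 2; the z-row RHS becomes 27 − (-5)·(7/4) = 143/4.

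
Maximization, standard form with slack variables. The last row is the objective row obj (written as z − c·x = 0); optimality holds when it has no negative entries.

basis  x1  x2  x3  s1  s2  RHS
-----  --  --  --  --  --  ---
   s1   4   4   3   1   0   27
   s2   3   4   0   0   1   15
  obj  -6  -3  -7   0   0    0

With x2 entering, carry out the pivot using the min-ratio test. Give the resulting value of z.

45/4

Ratio test on column x2 — row 1: 27/4 = 27/4; row 2: 15/4 = 15/4. Minimum is 15/4 at row 2 (s2 leaves); pivot element 4.
Pivot on row 2; the obj-row RHS becomes 0 − (-3)·(15/4) = 45/4.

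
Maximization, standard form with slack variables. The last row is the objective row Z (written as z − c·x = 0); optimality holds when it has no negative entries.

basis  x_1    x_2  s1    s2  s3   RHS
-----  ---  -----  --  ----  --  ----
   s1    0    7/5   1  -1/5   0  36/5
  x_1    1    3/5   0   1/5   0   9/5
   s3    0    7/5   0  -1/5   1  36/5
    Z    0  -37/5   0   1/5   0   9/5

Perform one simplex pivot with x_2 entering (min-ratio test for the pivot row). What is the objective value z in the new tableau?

Ratio test on column x_2 — row 1: (36/5)/(7/5) = 36/7; row 2: (9/5)/(3/5) = 3; row 3: (36/5)/(7/5) = 36/7. Minimum is 3 at row 2 (x_1 leaves); pivot element 3/5.
Pivot on row 2; the Z-row RHS becomes 9/5 − (-37/5)·3 = 24.

24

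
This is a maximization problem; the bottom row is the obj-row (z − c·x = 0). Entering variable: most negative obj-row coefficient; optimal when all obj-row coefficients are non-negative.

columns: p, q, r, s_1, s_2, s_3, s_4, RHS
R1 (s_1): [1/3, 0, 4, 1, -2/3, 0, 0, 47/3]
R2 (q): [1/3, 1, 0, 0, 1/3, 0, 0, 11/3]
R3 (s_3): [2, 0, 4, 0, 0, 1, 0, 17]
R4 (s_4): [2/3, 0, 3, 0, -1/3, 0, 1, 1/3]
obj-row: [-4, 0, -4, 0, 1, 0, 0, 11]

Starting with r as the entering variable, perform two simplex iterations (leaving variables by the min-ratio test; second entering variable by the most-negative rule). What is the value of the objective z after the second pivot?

Ratio test on column r — row 1: (47/3)/4 = 47/12; row 2: entry 0 ≤ 0; row 3: 17/4 = 17/4; row 4: (1/3)/3 = 1/9. Minimum is 1/9 at row 4 (s_4 leaves); pivot element 3.
Pivot on row 4; the obj-row RHS becomes 11 − (-4)·(1/9) = 103/9.
Next entering variable (most negative obj-row entry -28/9): p.
Ratio test on column p — row 1: entry -5/9 ≤ 0; row 2: (11/3)/(1/3) = 11; row 3: (149/9)/(10/9) = 149/10; row 4: (1/9)/(2/9) = 1/2. Minimum is 1/2 at row 4 (r leaves); pivot element 2/9.
After the second pivot the obj-row RHS is 103/9 − (-28/9)·(1/2) = 13.

13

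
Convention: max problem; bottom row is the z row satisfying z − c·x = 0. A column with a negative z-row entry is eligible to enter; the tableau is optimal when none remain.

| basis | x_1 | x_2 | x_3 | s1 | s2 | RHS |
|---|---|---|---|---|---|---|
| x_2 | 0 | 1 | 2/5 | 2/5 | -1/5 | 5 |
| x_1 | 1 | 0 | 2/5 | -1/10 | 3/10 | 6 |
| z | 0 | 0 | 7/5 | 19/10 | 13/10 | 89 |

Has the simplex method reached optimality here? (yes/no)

Every z-row coefficient is ≥ 0, so the tableau is optimal.

yes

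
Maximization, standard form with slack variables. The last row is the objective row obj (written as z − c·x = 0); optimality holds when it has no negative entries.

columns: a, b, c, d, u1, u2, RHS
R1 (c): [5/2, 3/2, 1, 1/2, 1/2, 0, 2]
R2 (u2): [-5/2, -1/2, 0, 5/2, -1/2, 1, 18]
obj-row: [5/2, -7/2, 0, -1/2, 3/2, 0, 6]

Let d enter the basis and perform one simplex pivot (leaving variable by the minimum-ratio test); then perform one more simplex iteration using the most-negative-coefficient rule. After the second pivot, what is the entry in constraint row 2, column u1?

-1/3

Ratio test on column d — row 1: 2/(1/2) = 4; row 2: 18/(5/2) = 36/5. Minimum is 4 at row 1 (c leaves); pivot element 1/2.
Divide row 1 by 1/2; eliminate column d from the other rows.
Second iteration: most negative obj-row entry is -2 in column b, so b enters.
Ratio test on column b — row 1: 4/3 = 4/3; row 2: entry -8 ≤ 0. Minimum is 4/3 at row 1 (d leaves); pivot element 3.
Divide row 1 by 3; eliminate column b from the other rows.
After both pivots, the entry at constraint row 2, column u1 is -1/3.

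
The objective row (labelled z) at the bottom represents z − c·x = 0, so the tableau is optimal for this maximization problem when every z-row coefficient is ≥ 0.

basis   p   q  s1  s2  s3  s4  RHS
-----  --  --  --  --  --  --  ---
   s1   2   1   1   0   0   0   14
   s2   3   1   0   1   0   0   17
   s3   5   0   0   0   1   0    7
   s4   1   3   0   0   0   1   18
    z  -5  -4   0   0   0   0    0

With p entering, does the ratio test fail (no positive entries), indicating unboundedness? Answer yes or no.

no

Column p has positive entries in row(s) 1, 2, 3, 4, so the ratio test bounds it — not unbounded.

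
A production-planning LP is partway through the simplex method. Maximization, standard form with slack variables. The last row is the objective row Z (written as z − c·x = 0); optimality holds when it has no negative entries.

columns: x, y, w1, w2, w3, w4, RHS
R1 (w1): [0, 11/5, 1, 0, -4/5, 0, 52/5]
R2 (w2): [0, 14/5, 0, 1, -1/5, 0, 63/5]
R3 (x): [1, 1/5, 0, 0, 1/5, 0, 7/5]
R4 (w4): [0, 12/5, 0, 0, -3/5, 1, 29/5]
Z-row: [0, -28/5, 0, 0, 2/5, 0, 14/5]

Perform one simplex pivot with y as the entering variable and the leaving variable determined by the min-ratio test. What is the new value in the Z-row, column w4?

7/3

Ratio test on column y — row 1: (52/5)/(11/5) = 52/11; row 2: (63/5)/(14/5) = 9/2; row 3: (7/5)/(1/5) = 7; row 4: (29/5)/(12/5) = 29/12. Minimum is 29/12 at row 4 (w4 leaves); pivot element 12/5.
Divide row 4 by 12/5; eliminate column y from the other rows.
Z-row update in column w4: 0 − (-28/5)·(5/12) = 7/3.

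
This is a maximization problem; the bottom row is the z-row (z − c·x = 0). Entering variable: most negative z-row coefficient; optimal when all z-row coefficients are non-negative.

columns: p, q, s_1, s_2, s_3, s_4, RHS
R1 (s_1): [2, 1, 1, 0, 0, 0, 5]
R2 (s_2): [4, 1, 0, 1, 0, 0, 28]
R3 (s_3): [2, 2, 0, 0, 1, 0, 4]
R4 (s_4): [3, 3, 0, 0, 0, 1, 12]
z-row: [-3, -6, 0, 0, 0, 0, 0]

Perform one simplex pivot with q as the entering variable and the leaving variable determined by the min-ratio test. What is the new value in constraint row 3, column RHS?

2

Ratio test on column q — row 1: 5/1 = 5; row 2: 28/1 = 28; row 3: 4/2 = 2; row 4: 12/3 = 4. Minimum is 2 at row 3 (s_3 leaves); pivot element 2.
Divide row 3 by 2; eliminate column q from the other rows.
In the new row 3, the RHS entry is the old entry divided by the pivot: 4/2 = 2.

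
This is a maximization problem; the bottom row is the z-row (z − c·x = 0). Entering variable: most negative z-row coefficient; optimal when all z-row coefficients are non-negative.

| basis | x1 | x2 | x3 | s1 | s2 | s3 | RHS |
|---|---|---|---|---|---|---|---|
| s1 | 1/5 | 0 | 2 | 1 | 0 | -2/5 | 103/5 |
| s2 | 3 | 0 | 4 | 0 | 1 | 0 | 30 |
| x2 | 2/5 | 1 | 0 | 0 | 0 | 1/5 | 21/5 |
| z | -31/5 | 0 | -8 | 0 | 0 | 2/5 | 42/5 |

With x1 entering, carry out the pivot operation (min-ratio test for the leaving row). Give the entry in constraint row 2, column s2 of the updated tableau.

1/3

Ratio test on column x1 — row 1: (103/5)/(1/5) = 103; row 2: 30/3 = 10; row 3: (21/5)/(2/5) = 21/2. Minimum is 10 at row 2 (s2 leaves); pivot element 3.
Divide row 2 by 3; eliminate column x1 from the other rows.
In the new row 2, the s2 entry is the old entry divided by the pivot: 1/3 = 1/3.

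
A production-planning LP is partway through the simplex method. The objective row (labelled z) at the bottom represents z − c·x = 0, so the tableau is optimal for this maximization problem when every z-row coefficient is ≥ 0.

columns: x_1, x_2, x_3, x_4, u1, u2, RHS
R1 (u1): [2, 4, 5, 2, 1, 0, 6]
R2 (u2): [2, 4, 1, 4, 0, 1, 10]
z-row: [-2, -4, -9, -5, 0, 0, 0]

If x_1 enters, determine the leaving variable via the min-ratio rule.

Column x_1 entries and ratios — u1: 6/2 = 3; u2: 10/2 = 5.
Smallest ratio is 3 in the row of u1, so u1 leaves.

u1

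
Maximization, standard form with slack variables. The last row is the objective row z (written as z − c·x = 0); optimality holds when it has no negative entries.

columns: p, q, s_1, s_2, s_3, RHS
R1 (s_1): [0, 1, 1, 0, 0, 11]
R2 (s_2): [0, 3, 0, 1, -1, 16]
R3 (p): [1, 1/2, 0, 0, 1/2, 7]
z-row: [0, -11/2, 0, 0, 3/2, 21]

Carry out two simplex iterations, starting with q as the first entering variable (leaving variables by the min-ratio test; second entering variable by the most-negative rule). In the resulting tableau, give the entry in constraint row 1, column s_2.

-1/4

Ratio test on column q — row 1: 11/1 = 11; row 2: 16/3 = 16/3; row 3: 7/(1/2) = 14. Minimum is 16/3 at row 2 (s_2 leaves); pivot element 3.
Divide row 2 by 3; eliminate column q from the other rows.
Second iteration: most negative z-row entry is -1/3 in column s_3, so s_3 enters.
Ratio test on column s_3 — row 1: (17/3)/(1/3) = 17; row 2: entry -1/3 ≤ 0; row 3: (13/3)/(2/3) = 13/2. Minimum is 13/2 at row 3 (p leaves); pivot element 2/3.
Divide row 3 by 2/3; eliminate column s_3 from the other rows.
After both pivots, the entry at constraint row 1, column s_2 is -1/4.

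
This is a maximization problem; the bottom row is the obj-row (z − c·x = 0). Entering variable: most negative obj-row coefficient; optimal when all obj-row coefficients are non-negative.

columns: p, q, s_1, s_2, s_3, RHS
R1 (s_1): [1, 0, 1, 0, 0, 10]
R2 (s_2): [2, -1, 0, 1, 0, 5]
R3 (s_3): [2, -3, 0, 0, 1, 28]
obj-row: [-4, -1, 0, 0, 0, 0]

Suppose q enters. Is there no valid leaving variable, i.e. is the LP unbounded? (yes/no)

yes

Every constraint-row entry in column q is ≤ 0, so increasing q is unbounded.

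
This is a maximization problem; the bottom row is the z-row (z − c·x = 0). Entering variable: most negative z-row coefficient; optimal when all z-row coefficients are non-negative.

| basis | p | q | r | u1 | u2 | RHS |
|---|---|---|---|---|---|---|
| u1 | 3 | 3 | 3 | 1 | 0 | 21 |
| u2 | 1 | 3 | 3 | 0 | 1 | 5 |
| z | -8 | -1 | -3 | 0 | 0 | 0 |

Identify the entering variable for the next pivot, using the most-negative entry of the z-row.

p

Negative z-row entries: p: -8, q: -1, r: -3.
The most negative is -8 in column p, so p enters.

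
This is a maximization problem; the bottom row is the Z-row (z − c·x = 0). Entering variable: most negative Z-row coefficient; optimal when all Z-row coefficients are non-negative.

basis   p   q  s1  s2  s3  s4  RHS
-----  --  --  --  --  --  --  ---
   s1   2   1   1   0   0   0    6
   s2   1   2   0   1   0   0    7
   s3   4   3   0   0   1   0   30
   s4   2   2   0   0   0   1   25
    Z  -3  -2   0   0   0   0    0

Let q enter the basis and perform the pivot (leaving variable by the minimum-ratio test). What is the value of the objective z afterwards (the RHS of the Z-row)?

7

Ratio test on column q — row 1: 6/1 = 6; row 2: 7/2 = 7/2; row 3: 30/3 = 10; row 4: 25/2 = 25/2. Minimum is 7/2 at row 2 (s2 leaves); pivot element 2.
Pivot on row 2; the Z-row RHS becomes 0 − (-2)·(7/2) = 7.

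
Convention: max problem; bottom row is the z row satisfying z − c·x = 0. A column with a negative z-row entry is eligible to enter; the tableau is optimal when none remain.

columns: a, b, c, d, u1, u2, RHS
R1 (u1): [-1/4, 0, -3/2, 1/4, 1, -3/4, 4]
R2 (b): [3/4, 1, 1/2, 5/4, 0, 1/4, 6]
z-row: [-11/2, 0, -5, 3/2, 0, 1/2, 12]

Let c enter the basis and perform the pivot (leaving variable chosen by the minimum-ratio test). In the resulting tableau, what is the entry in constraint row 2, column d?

Ratio test on column c — row 1: entry -3/2 ≤ 0; row 2: 6/(1/2) = 12. Minimum is 12 at row 2 (b leaves); pivot element 1/2.
Divide row 2 by 1/2; eliminate column c from the other rows.
In the new row 2, the d entry is the old entry divided by the pivot: (5/4)/(1/2) = 5/2.

5/2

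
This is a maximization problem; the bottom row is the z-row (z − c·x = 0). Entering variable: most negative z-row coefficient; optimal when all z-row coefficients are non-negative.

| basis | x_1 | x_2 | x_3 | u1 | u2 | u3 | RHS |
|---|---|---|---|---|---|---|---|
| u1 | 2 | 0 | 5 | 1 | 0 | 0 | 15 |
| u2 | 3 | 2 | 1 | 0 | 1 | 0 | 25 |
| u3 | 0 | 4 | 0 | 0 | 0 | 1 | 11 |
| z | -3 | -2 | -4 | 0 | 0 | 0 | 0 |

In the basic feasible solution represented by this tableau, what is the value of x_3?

0

x_3 is not in the basis, so in the current basic feasible solution x_3 = 0.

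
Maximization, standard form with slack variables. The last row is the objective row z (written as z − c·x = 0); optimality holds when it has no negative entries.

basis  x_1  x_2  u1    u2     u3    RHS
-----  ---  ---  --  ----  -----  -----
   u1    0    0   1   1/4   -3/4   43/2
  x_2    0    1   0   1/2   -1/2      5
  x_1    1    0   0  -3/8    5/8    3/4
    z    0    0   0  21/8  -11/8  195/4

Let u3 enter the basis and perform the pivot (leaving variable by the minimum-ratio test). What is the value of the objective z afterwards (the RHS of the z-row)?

252/5

Ratio test on column u3 — row 1: entry -3/4 ≤ 0; row 2: entry -1/2 ≤ 0; row 3: (3/4)/(5/8) = 6/5. Minimum is 6/5 at row 3 (x_1 leaves); pivot element 5/8.
Pivot on row 3; the z-row RHS becomes 195/4 − (-11/8)·(6/5) = 252/5.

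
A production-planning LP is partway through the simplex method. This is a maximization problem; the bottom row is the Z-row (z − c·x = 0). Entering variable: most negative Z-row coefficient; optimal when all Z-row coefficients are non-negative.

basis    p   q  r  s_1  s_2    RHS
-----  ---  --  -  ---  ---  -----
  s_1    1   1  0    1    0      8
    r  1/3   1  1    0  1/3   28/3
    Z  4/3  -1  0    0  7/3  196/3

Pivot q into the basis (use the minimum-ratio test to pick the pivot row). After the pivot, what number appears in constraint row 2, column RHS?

4/3

Ratio test on column q — row 1: 8/1 = 8; row 2: (28/3)/1 = 28/3. Minimum is 8 at row 1 (s_1 leaves); pivot element 1.
Divide row 1 by 1; eliminate column q from the other rows.
Row 2 update in column RHS: 28/3 − 1·8 = 4/3.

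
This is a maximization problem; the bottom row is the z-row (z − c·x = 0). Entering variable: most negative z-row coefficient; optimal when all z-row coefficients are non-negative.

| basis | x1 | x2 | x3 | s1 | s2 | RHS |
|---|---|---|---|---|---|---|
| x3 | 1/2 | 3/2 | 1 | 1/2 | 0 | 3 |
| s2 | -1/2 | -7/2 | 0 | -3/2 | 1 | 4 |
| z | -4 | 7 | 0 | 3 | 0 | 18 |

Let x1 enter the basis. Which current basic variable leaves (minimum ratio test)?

Column x1 entries and ratios — x3: 3/(1/2) = 6; s2: -1/2 ≤ 0, skip.
Smallest ratio is 6 in the row of x3, so x3 leaves.

x3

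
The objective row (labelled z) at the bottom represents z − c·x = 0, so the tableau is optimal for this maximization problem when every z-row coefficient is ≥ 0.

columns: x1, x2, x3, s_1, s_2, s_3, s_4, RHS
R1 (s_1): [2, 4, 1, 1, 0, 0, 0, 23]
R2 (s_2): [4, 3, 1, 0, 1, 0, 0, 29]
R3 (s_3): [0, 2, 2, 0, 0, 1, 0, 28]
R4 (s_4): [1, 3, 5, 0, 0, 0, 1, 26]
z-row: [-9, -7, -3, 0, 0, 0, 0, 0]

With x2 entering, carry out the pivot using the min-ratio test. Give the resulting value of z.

Ratio test on column x2 — row 1: 23/4 = 23/4; row 2: 29/3 = 29/3; row 3: 28/2 = 14; row 4: 26/3 = 26/3. Minimum is 23/4 at row 1 (s_1 leaves); pivot element 4.
Pivot on row 1; the z-row RHS becomes 0 − (-7)·(23/4) = 161/4.

161/4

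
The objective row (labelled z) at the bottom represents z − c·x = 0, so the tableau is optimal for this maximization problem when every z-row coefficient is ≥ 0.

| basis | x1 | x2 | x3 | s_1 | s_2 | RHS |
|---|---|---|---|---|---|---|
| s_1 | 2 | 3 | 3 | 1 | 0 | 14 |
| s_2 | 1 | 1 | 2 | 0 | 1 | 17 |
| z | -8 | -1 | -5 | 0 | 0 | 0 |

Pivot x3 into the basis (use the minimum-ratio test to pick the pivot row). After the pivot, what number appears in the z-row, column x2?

Ratio test on column x3 — row 1: 14/3 = 14/3; row 2: 17/2 = 17/2. Minimum is 14/3 at row 1 (s_1 leaves); pivot element 3.
Divide row 1 by 3; eliminate column x3 from the other rows.
z-row update in column x2: -1 − (-5)·1 = 4.

4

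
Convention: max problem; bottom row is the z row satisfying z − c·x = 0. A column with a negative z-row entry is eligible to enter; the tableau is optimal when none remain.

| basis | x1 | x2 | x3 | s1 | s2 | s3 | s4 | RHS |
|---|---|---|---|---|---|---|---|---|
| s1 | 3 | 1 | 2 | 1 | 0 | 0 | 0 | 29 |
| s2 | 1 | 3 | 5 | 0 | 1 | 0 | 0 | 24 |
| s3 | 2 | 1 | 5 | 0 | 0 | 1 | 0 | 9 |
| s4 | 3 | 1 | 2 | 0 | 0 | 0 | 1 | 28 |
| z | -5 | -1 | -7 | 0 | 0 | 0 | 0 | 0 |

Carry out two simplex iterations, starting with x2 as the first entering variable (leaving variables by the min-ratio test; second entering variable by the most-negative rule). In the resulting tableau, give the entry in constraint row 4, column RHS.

Ratio test on column x2 — row 1: 29/1 = 29; row 2: 24/3 = 8; row 3: 9/1 = 9; row 4: 28/1 = 28. Minimum is 8 at row 2 (s2 leaves); pivot element 3.
Divide row 2 by 3; eliminate column x2 from the other rows.
Second iteration: most negative z-row entry is -16/3 in column x3, so x3 enters.
Ratio test on column x3 — row 1: 21/(1/3) = 63; row 2: 8/(5/3) = 24/5; row 3: 1/(10/3) = 3/10; row 4: 20/(1/3) = 60. Minimum is 3/10 at row 3 (s3 leaves); pivot element 10/3.
Divide row 3 by 10/3; eliminate column x3 from the other rows.
After both pivots, the entry at constraint row 4, column RHS is 199/10.

199/10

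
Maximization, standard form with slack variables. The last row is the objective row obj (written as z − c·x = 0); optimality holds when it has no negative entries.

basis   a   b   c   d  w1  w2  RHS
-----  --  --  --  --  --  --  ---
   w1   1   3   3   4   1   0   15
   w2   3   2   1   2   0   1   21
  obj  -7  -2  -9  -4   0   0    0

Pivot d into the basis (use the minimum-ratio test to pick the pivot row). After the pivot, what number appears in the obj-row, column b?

Ratio test on column d — row 1: 15/4 = 15/4; row 2: 21/2 = 21/2. Minimum is 15/4 at row 1 (w1 leaves); pivot element 4.
Divide row 1 by 4; eliminate column d from the other rows.
obj-row update in column b: -2 − (-4)·(3/4) = 1.

1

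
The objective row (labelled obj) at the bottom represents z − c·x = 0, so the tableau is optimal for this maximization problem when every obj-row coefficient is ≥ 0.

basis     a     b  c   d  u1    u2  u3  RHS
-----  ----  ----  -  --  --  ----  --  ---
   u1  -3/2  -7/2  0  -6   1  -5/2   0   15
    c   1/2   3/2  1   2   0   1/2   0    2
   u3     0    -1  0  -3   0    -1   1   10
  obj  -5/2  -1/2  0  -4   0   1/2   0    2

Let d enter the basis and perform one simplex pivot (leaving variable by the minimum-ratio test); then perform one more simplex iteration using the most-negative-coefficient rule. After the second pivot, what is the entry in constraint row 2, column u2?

Ratio test on column d — row 1: entry -6 ≤ 0; row 2: 2/2 = 1; row 3: entry -3 ≤ 0. Minimum is 1 at row 2 (c leaves); pivot element 2.
Divide row 2 by 2; eliminate column d from the other rows.
Second iteration: most negative obj-row entry is -3/2 in column a, so a enters.
Ratio test on column a — row 1: entry 0 ≤ 0; row 2: 1/(1/4) = 4; row 3: 13/(3/4) = 52/3. Minimum is 4 at row 2 (d leaves); pivot element 1/4.
Divide row 2 by 1/4; eliminate column a from the other rows.
After both pivots, the entry at constraint row 2, column u2 is 1.

1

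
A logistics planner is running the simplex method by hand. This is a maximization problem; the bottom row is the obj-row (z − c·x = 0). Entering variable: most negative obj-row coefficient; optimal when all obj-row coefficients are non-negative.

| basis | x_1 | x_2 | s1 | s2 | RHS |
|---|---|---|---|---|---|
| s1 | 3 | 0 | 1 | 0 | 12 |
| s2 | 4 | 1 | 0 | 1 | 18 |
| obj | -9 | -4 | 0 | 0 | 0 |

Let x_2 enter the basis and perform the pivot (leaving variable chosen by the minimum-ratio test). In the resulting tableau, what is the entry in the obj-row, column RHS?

Ratio test on column x_2 — row 1: entry 0 ≤ 0; row 2: 18/1 = 18. Minimum is 18 at row 2 (s2 leaves); pivot element 1.
Divide row 2 by 1; eliminate column x_2 from the other rows.
obj-row update in column RHS: 0 − (-4)·18 = 72.

72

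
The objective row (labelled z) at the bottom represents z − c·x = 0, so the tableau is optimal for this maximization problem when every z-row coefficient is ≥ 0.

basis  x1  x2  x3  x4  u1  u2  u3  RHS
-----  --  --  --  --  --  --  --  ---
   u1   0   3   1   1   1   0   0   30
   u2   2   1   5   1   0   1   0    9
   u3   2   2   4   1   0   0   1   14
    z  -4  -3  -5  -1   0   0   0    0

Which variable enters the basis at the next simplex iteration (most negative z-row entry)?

Negative z-row entries: x1: -4, x2: -3, x3: -5, x4: -1.
The most negative is -5 in column x3, so x3 enters.

x3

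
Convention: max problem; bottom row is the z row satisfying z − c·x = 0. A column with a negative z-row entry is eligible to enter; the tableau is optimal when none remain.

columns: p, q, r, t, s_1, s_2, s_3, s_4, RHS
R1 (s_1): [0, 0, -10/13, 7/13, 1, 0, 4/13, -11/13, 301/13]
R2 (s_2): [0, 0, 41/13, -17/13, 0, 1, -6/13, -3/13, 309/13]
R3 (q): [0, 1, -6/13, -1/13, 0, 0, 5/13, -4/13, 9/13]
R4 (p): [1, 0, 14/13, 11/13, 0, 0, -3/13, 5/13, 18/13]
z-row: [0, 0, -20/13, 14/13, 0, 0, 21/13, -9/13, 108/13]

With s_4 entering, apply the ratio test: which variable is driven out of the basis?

p

Column s_4 entries and ratios — s_1: -11/13 ≤ 0, skip; s_2: -3/13 ≤ 0, skip; q: -4/13 ≤ 0, skip; p: (18/13)/(5/13) = 18/5.
Smallest ratio is 18/5 in the row of p, so p leaves.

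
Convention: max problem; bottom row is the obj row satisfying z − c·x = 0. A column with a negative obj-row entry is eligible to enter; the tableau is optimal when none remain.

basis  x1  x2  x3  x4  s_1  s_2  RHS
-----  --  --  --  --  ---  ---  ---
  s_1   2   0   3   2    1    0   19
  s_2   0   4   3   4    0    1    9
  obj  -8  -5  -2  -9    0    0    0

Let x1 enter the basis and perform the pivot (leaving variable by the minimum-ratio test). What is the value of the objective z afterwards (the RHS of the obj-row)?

76

Ratio test on column x1 — row 1: 19/2 = 19/2; row 2: entry 0 ≤ 0. Minimum is 19/2 at row 1 (s_1 leaves); pivot element 2.
Pivot on row 1; the obj-row RHS becomes 0 − (-8)·(19/2) = 76.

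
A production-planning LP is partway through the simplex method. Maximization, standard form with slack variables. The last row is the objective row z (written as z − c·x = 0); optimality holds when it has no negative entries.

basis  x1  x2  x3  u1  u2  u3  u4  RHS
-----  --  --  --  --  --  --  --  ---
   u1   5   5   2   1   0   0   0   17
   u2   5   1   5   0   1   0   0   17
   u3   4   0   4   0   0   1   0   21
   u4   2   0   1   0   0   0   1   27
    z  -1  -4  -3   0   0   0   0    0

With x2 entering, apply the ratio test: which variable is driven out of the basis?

u1

Column x2 entries and ratios — u1: 17/5 = 17/5; u2: 17/1 = 17; u3: 0 ≤ 0, skip; u4: 0 ≤ 0, skip.
Smallest ratio is 17/5 in the row of u1, so u1 leaves.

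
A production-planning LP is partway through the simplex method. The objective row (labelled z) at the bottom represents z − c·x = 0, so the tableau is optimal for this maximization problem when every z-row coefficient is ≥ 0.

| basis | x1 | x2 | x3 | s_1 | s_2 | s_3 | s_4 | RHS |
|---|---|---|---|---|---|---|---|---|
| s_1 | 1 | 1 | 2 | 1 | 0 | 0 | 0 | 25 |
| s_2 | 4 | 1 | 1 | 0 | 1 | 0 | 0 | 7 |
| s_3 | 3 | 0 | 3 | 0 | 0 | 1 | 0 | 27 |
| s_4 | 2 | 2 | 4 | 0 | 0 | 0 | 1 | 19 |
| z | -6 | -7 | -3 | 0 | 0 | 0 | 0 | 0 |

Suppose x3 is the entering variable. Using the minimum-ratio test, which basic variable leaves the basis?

s_4

Column x3 entries and ratios — s_1: 25/2 = 25/2; s_2: 7/1 = 7; s_3: 27/3 = 9; s_4: 19/4 = 19/4.
Smallest ratio is 19/4 in the row of s_4, so s_4 leaves.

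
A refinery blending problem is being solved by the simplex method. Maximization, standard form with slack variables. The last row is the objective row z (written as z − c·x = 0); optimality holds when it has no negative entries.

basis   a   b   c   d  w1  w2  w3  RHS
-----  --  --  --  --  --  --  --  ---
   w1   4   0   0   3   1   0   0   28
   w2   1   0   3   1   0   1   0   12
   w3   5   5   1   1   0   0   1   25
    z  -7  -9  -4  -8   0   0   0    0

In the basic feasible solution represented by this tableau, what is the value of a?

0

a is not in the basis, so in the current basic feasible solution a = 0.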